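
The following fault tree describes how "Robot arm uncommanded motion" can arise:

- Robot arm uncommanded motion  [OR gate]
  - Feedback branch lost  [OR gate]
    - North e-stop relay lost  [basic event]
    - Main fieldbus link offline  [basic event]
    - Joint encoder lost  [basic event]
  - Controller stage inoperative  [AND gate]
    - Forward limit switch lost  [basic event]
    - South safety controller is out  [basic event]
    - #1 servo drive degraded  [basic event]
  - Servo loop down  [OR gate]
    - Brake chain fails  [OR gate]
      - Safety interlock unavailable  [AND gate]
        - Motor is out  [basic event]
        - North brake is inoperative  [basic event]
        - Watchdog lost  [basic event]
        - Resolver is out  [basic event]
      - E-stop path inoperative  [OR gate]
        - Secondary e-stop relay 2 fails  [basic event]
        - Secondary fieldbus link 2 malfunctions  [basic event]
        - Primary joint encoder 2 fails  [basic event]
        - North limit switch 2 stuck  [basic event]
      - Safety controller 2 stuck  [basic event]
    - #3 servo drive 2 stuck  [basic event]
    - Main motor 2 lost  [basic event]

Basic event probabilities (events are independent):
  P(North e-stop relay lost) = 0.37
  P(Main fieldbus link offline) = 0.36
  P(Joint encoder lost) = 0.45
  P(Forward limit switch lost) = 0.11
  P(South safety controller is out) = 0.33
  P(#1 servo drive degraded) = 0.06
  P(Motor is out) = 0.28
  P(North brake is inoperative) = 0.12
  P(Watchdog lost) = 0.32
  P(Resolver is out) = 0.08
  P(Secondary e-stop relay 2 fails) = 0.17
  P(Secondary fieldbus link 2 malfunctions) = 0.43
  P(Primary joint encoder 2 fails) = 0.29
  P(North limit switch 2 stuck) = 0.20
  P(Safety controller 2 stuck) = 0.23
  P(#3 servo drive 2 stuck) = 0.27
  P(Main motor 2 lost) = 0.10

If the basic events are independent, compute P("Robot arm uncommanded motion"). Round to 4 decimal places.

P(Feedback branch lost) [OR] = 1 − (1−0.37) × (1−0.36) × (1−0.45) = 0.778240
P(Controller stage inoperative) [AND] = 0.11 × 0.33 × 0.06 = 0.002178
P(Safety interlock unavailable) [AND] = 0.28 × 0.12 × 0.32 × 0.08 = 0.000860
P(E-stop path inoperative) [OR] = 1 − (1−0.17) × (1−0.43) × (1−0.29) × (1−0.20) = 0.731279
P(Brake chain fails) [OR] = 1 − (1−0.000860) × (1−0.731279) × (1−0.23) = 0.793263
P(Servo loop down) [OR] = 1 − (1−0.793263) × (1−0.27) × (1−0.10) = 0.864174
P(Robot arm uncommanded motion) [OR] = 1 − (1−0.778240) × (1−0.002178) × (1−0.864174) = 0.969945
Rounded to 4 decimal places: P(Robot arm uncommanded motion) ≈ 0.9699.

0.9699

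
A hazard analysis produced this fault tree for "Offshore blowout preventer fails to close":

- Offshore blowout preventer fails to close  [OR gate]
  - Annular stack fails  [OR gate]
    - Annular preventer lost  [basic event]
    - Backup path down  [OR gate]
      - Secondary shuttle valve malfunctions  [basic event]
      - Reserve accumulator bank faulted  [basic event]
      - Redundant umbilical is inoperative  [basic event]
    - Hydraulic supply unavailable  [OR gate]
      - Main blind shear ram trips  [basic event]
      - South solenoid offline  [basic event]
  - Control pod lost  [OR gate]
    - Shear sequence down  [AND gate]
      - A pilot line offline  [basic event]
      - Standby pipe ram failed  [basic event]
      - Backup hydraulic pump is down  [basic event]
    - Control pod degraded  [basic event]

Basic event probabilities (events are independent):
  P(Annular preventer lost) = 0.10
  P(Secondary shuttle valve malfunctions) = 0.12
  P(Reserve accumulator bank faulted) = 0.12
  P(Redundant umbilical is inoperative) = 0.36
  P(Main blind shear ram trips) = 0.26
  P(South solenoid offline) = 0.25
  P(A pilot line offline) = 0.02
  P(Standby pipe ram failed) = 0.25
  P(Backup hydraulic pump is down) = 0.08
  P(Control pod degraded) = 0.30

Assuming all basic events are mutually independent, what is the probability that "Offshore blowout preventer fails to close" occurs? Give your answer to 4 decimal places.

0.8268

P(Backup path down) [OR] = 1 − (1−0.12) × (1−0.12) × (1−0.36) = 0.504384
P(Hydraulic supply unavailable) [OR] = 1 − (1−0.26) × (1−0.25) = 0.445000
P(Annular stack fails) [OR] = 1 − (1−0.10) × (1−0.504384) × (1−0.445000) = 0.752440
P(Shear sequence down) [AND] = 0.02 × 0.25 × 0.08 = 0.000400
P(Control pod lost) [OR] = 1 − (1−0.000400) × (1−0.30) = 0.300280
P(Offshore blowout preventer fails to close) [OR] = 1 − (1−0.752440) × (1−0.300280) = 0.826777
Rounded to 4 decimal places: P(Offshore blowout preventer fails to close) ≈ 0.8268.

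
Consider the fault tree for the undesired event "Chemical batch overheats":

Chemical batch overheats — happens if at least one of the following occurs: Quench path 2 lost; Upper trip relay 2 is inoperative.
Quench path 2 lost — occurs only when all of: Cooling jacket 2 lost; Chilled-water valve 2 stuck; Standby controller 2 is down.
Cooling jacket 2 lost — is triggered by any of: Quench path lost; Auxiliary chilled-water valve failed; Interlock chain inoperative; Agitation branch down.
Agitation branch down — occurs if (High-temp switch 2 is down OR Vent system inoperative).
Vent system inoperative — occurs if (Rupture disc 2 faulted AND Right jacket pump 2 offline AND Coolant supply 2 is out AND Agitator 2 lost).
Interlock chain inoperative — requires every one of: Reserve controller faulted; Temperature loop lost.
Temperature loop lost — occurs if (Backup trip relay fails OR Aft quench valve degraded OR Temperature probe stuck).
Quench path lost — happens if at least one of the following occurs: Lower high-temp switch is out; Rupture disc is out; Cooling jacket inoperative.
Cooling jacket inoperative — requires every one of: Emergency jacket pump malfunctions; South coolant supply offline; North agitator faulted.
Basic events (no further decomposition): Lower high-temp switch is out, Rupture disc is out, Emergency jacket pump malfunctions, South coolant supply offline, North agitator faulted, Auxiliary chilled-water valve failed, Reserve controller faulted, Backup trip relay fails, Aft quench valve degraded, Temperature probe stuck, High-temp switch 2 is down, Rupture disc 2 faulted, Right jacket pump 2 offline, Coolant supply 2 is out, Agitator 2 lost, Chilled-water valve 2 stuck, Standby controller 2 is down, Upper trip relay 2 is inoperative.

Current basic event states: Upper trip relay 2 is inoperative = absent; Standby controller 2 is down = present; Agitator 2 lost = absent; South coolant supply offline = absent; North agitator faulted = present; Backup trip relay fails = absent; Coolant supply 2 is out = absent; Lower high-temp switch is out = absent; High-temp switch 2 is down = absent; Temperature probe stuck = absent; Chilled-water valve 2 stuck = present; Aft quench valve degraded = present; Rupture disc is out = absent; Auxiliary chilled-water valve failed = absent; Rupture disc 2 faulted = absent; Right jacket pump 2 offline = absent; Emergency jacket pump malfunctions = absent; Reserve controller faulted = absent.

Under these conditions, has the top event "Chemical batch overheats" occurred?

Cooling jacket inoperative [AND]: Emergency jacket pump malfunctions=not, South coolant supply offline=not, North agitator faulted=occurs → not all inputs occur → does not occur.
Quench path lost [OR]: Lower high-temp switch is out=not, Rupture disc is out=not, Cooling jacket inoperative=not → no input occurs → does not occur.
Temperature loop lost [OR]: Backup trip relay fails=not, Aft quench valve degraded=occurs, Temperature probe stuck=not → at least one input occurs → occurs.
Interlock chain inoperative [AND]: Reserve controller faulted=not, Temperature loop lost=occurs → not all inputs occur → does not occur.
Vent system inoperative [AND]: Rupture disc 2 faulted=not, Right jacket pump 2 offline=not, Coolant supply 2 is out=not, Agitator 2 lost=not → not all inputs occur → does not occur.
Agitation branch down [OR]: High-temp switch 2 is down=not, Vent system inoperative=not → no input occurs → does not occur.
Cooling jacket 2 lost [OR]: Quench path lost=not, Auxiliary chilled-water valve failed=not, Interlock chain inoperative=not, Agitation branch down=not → no input occurs → does not occur.
Quench path 2 lost [AND]: Cooling jacket 2 lost=not, Chilled-water valve 2 stuck=occurs, Standby controller 2 is down=occurs → not all inputs occur → does not occur.
Chemical batch overheats [OR]: Quench path 2 lost=not, Upper trip relay 2 is inoperative=not → no input occurs → does not occur.

No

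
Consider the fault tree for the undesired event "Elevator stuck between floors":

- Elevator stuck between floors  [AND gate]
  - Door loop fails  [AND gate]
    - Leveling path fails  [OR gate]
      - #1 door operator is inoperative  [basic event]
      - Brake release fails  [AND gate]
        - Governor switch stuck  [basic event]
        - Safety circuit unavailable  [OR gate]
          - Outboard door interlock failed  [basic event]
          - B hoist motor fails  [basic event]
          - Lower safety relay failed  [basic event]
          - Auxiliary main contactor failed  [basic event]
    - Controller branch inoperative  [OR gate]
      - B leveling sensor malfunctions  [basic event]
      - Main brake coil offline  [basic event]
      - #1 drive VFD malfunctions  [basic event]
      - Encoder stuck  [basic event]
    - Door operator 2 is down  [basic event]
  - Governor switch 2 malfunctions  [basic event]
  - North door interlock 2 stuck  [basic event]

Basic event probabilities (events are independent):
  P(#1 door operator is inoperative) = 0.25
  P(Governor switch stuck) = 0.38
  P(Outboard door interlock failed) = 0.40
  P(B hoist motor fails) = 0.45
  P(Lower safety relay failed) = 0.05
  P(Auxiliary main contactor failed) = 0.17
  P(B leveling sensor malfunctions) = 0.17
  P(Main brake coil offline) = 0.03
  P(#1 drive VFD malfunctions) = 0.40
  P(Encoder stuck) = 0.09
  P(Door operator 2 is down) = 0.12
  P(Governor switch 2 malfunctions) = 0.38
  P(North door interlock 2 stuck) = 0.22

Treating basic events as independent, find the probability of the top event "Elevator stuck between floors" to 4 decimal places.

P(Safety circuit unavailable) [OR] = 1 − (1−0.40) × (1−0.45) × (1−0.05) × (1−0.17) = 0.739795
P(Brake release fails) [AND] = 0.38 × 0.739795 = 0.281122
P(Leveling path fails) [OR] = 1 − (1−0.25) × (1−0.281122) = 0.460842
P(Controller branch inoperative) [OR] = 1 − (1−0.17) × (1−0.03) × (1−0.40) × (1−0.09) = 0.560415
P(Door loop fails) [AND] = 0.460842 × 0.560415 × 0.12 = 0.030992
P(Elevator stuck between floors) [AND] = 0.030992 × 0.38 × 0.22 = 0.002591
Rounded to 4 decimal places: P(Elevator stuck between floors) ≈ 0.0026.

0.0026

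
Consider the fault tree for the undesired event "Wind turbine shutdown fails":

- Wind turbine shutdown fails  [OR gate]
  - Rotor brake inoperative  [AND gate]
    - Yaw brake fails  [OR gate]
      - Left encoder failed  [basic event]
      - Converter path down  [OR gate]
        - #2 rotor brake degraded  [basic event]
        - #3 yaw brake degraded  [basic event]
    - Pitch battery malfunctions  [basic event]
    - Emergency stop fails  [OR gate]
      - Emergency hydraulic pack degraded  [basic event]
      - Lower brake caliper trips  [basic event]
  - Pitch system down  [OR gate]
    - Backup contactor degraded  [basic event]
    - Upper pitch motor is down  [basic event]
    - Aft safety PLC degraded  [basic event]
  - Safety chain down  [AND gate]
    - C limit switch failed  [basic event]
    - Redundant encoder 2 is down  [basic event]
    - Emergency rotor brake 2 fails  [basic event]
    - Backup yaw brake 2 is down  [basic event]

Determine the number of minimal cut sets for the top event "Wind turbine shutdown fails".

10

Converter path down [OR]: union of children's cut sets → 2 cut set(s).
Yaw brake fails [OR]: union of children's cut sets → 3 cut set(s).
Emergency stop fails [OR]: union of children's cut sets → 2 cut set(s).
Rotor brake inoperative [AND]: one cut set from each child combined → 3 × 1 × 2 = 6 cut set(s).
Pitch system down [OR]: union of children's cut sets → 3 cut set(s).
Safety chain down [AND]: one cut set from each child combined → 1 × 1 × 1 × 1 = 1 cut set(s).
Wind turbine shutdown fails [OR]: union of children's cut sets → 10 cut set(s).
Minimal cut sets: {Emergency hydraulic pack degraded, Left encoder failed, Pitch battery malfunctions}; {Left encoder failed, Lower brake caliper trips, Pitch battery malfunctions}; {#2 rotor brake degraded, Emergency hydraulic pack degraded, Pitch battery malfunctions}; {#2 rotor brake degraded, Lower brake caliper trips, Pitch battery malfunctions}; {#3 yaw brake degraded, Emergency hydraulic pack degraded, Pitch battery malfunctions}; {#3 yaw brake degraded, Lower brake caliper trips, Pitch battery malfunctions}; {Backup contactor degraded}; {Upper pitch motor is down}; {Aft safety PLC degraded}; {Backup yaw brake 2 is down, C limit switch failed, Emergency rotor brake 2 fails, Redundant encoder 2 is down}.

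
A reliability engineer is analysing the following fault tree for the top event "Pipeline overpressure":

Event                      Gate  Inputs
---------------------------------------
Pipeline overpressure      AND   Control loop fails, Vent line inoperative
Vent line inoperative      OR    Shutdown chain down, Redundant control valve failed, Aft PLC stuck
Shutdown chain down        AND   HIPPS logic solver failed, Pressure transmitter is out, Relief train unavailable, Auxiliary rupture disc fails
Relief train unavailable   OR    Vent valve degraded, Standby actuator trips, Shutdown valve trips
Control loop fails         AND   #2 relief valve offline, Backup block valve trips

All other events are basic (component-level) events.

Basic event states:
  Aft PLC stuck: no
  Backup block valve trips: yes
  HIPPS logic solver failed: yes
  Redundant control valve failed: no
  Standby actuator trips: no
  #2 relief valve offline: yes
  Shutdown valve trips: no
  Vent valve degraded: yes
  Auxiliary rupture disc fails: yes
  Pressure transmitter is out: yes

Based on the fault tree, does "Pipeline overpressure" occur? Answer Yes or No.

Yes

Control loop fails [AND]: #2 relief valve offline=occurs, Backup block valve trips=occurs → all inputs occur → occurs.
Relief train unavailable [OR]: Vent valve degraded=occurs, Standby actuator trips=not, Shutdown valve trips=not → at least one input occurs → occurs.
Shutdown chain down [AND]: HIPPS logic solver failed=occurs, Pressure transmitter is out=occurs, Relief train unavailable=occurs, Auxiliary rupture disc fails=occurs → all inputs occur → occurs.
Vent line inoperative [OR]: Shutdown chain down=occurs, Redundant control valve failed=not, Aft PLC stuck=not → at least one input occurs → occurs.
Pipeline overpressure [AND]: Control loop fails=occurs, Vent line inoperative=occurs → all inputs occur → occurs.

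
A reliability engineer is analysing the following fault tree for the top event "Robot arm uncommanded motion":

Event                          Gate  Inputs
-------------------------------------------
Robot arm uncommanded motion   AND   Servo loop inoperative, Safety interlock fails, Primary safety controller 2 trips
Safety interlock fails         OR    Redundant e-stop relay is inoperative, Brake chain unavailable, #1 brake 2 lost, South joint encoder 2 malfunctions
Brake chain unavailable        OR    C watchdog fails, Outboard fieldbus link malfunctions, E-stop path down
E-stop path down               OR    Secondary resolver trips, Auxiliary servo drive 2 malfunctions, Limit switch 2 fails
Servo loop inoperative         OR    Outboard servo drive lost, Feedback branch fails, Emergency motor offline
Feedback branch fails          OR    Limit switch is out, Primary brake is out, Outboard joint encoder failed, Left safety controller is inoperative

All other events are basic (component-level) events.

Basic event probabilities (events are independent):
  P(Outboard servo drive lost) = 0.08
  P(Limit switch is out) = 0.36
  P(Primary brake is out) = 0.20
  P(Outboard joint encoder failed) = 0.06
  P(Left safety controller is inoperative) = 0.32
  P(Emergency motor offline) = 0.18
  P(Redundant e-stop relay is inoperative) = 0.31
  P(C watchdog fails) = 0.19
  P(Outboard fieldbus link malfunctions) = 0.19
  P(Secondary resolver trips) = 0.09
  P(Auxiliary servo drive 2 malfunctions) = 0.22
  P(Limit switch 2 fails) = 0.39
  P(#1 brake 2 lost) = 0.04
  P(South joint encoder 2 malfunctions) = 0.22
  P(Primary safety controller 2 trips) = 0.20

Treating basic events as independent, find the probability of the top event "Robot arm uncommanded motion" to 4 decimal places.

P(Feedback branch fails) [OR] = 1 − (1−0.36) × (1−0.20) × (1−0.06) × (1−0.32) = 0.672730
P(Servo loop inoperative) [OR] = 1 − (1−0.08) × (1−0.672730) × (1−0.18) = 0.753108
P(E-stop path down) [OR] = 1 − (1−0.09) × (1−0.22) × (1−0.39) = 0.567022
P(Brake chain unavailable) [OR] = 1 − (1−0.19) × (1−0.19) × (1−0.567022) = 0.715923
P(Safety interlock fails) [OR] = 1 − (1−0.31) × (1−0.715923) × (1−0.04) × (1−0.22) = 0.853225
P(Robot arm uncommanded motion) [AND] = 0.753108 × 0.853225 × 0.20 = 0.128514
Rounded to 4 decimal places: P(Robot arm uncommanded motion) ≈ 0.1285.

0.1285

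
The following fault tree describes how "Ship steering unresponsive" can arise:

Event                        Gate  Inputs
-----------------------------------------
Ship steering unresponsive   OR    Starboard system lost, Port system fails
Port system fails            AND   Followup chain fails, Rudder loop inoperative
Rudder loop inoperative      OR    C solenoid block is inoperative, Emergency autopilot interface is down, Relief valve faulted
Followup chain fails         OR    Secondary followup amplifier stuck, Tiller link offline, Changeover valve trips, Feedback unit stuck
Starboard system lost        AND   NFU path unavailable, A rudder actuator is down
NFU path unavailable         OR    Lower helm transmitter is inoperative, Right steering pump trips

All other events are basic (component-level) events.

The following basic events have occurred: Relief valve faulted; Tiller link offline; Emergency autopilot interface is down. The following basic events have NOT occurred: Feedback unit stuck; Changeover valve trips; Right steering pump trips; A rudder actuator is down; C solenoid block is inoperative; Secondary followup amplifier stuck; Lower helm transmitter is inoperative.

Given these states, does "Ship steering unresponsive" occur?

Yes

NFU path unavailable [OR]: Lower helm transmitter is inoperative=not, Right steering pump trips=not → no input occurs → does not occur.
Starboard system lost [AND]: NFU path unavailable=not, A rudder actuator is down=not → not all inputs occur → does not occur.
Followup chain fails [OR]: Secondary followup amplifier stuck=not, Tiller link offline=occurs, Changeover valve trips=not, Feedback unit stuck=not → at least one input occurs → occurs.
Rudder loop inoperative [OR]: C solenoid block is inoperative=not, Emergency autopilot interface is down=occurs, Relief valve faulted=occurs → at least one input occurs → occurs.
Port system fails [AND]: Followup chain fails=occurs, Rudder loop inoperative=occurs → all inputs occur → occurs.
Ship steering unresponsive [OR]: Starboard system lost=not, Port system fails=occurs → at least one input occurs → occurs.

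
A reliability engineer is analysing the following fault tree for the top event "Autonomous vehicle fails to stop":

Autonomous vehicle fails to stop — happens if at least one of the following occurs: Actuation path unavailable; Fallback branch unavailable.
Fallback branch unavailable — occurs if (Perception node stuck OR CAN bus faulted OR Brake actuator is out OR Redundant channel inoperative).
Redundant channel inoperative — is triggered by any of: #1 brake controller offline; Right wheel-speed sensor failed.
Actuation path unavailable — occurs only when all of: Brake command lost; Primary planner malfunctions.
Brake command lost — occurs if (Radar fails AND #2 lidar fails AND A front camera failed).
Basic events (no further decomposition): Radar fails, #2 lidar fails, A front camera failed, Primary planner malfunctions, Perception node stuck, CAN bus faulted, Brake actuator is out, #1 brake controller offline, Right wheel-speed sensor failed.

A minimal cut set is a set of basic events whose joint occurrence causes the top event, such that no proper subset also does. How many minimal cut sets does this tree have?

6

Brake command lost [AND]: one cut set from each child combined → 1 × 1 × 1 = 1 cut set(s).
Actuation path unavailable [AND]: one cut set from each child combined → 1 × 1 = 1 cut set(s).
Redundant channel inoperative [OR]: union of children's cut sets → 2 cut set(s).
Fallback branch unavailable [OR]: union of children's cut sets → 5 cut set(s).
Autonomous vehicle fails to stop [OR]: union of children's cut sets → 6 cut set(s).
Minimal cut sets: {#2 lidar fails, A front camera failed, Primary planner malfunctions, Radar fails}; {Perception node stuck}; {CAN bus faulted}; {Brake actuator is out}; {#1 brake controller offline}; {Right wheel-speed sensor failed}.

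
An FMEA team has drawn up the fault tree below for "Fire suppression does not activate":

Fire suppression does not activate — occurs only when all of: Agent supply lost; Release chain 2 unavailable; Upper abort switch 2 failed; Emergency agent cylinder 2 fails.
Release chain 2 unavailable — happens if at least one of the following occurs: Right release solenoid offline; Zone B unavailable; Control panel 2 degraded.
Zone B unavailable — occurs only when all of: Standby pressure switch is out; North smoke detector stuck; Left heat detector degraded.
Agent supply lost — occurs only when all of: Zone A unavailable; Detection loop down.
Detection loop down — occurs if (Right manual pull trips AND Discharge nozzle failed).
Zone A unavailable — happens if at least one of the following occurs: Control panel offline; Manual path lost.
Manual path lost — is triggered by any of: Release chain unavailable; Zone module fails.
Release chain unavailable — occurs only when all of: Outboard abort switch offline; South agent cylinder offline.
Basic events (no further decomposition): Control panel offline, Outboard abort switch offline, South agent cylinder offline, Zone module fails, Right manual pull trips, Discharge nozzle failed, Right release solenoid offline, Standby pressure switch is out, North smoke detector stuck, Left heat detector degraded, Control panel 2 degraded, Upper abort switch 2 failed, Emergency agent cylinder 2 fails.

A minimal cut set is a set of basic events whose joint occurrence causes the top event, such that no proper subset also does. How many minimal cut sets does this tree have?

Release chain unavailable [AND]: one cut set from each child combined → 1 × 1 = 1 cut set(s).
Manual path lost [OR]: union of children's cut sets → 2 cut set(s).
Zone A unavailable [OR]: union of children's cut sets → 3 cut set(s).
Detection loop down [AND]: one cut set from each child combined → 1 × 1 = 1 cut set(s).
Agent supply lost [AND]: one cut set from each child combined → 3 × 1 = 3 cut set(s).
Zone B unavailable [AND]: one cut set from each child combined → 1 × 1 × 1 = 1 cut set(s).
Release chain 2 unavailable [OR]: union of children's cut sets → 3 cut set(s).
Fire suppression does not activate [AND]: one cut set from each child combined → 3 × 3 × 1 × 1 = 9 cut set(s).
Minimal cut sets: {Control panel offline, Discharge nozzle failed, Emergency agent cylinder 2 fails, Right manual pull trips, Right release solenoid offline, Upper abort switch 2 failed}; {Control panel offline, Discharge nozzle failed, Emergency agent cylinder 2 fails, Left heat detector degraded, North smoke detector stuck, Right manual pull trips, Standby pressure switch is out, Upper abort switch 2 failed}; {Control panel 2 degraded, Control panel offline, Discharge nozzle failed, Emergency agent cylinder 2 fails, Right manual pull trips, Upper abort switch 2 failed}; {Discharge nozzle failed, Emergency agent cylinder 2 fails, Outboard abort switch offline, Right manual pull trips, Right release solenoid offline, South agent cylinder offline, Upper abort switch 2 failed}; {Discharge nozzle failed, Emergency agent cylinder 2 fails, Left heat detector degraded, North smoke detector stuck, Outboard abort switch offline, Right manual pull trips, South agent cylinder offline, Standby pressure switch is out, Upper abort switch 2 failed}; {Control panel 2 degraded, Discharge nozzle failed, Emergency agent cylinder 2 fails, Outboard abort switch offline, Right manual pull trips, South agent cylinder offline, Upper abort switch 2 failed}; {Discharge nozzle failed, Emergency agent cylinder 2 fails, Right manual pull trips, Right release solenoid offline, Upper abort switch 2 failed, Zone module fails}; {Discharge nozzle failed, Emergency agent cylinder 2 fails, Left heat detector degraded, North smoke detector stuck, Right manual pull trips, Standby pressure switch is out, Upper abort switch 2 failed, Zone module fails}; {Control panel 2 degraded, Discharge nozzle failed, Emergency agent cylinder 2 fails, Right manual pull trips, Upper abort switch 2 failed, Zone module fails}.

9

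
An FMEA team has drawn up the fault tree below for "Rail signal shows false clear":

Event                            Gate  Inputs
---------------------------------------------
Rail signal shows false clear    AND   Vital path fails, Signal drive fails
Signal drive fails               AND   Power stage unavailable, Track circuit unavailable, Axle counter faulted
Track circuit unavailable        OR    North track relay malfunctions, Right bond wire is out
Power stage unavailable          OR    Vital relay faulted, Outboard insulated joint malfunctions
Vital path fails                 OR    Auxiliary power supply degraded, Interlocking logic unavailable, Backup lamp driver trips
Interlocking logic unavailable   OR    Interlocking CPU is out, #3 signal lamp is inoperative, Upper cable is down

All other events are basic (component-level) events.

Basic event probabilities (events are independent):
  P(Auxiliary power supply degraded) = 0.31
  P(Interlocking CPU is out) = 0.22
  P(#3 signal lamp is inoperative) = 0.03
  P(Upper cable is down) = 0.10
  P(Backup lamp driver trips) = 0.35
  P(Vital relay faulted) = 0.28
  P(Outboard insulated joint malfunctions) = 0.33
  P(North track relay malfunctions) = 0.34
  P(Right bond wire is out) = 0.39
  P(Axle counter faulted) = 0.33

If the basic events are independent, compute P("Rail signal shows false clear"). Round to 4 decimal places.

P(Interlocking logic unavailable) [OR] = 1 − (1−0.22) × (1−0.03) × (1−0.10) = 0.319060
P(Vital path fails) [OR] = 1 − (1−0.31) × (1−0.319060) × (1−0.35) = 0.694598
P(Power stage unavailable) [OR] = 1 − (1−0.28) × (1−0.33) = 0.517600
P(Track circuit unavailable) [OR] = 1 − (1−0.34) × (1−0.39) = 0.597400
P(Signal drive fails) [AND] = 0.517600 × 0.597400 × 0.33 = 0.102041
P(Rail signal shows false clear) [AND] = 0.694598 × 0.102041 = 0.070877
Rounded to 4 decimal places: P(Rail signal shows false clear) ≈ 0.0709.

0.0709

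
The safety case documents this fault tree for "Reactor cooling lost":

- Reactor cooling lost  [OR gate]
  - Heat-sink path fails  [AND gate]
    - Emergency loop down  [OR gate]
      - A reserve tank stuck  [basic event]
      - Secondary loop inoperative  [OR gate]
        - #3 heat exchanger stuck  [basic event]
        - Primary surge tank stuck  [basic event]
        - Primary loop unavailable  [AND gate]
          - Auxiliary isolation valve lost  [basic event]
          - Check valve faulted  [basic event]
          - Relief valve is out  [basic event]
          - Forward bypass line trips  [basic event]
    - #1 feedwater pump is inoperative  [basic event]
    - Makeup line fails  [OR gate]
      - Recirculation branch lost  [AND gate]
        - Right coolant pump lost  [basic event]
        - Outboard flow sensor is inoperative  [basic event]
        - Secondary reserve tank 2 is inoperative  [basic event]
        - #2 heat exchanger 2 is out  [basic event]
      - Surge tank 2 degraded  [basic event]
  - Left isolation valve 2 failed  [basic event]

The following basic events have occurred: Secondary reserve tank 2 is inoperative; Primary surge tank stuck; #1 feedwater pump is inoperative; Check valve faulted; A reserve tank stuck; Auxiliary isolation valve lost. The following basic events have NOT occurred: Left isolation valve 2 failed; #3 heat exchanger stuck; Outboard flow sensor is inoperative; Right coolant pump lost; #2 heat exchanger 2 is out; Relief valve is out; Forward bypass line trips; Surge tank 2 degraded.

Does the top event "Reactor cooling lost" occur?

No

Primary loop unavailable [AND]: Auxiliary isolation valve lost=occurs, Check valve faulted=occurs, Relief valve is out=not, Forward bypass line trips=not → not all inputs occur → does not occur.
Secondary loop inoperative [OR]: #3 heat exchanger stuck=not, Primary surge tank stuck=occurs, Primary loop unavailable=not → at least one input occurs → occurs.
Emergency loop down [OR]: A reserve tank stuck=occurs, Secondary loop inoperative=occurs → at least one input occurs → occurs.
Recirculation branch lost [AND]: Right coolant pump lost=not, Outboard flow sensor is inoperative=not, Secondary reserve tank 2 is inoperative=occurs, #2 heat exchanger 2 is out=not → not all inputs occur → does not occur.
Makeup line fails [OR]: Recirculation branch lost=not, Surge tank 2 degraded=not → no input occurs → does not occur.
Heat-sink path fails [AND]: Emergency loop down=occurs, #1 feedwater pump is inoperative=occurs, Makeup line fails=not → not all inputs occur → does not occur.
Reactor cooling lost [OR]: Heat-sink path fails=not, Left isolation valve 2 failed=not → no input occurs → does not occur.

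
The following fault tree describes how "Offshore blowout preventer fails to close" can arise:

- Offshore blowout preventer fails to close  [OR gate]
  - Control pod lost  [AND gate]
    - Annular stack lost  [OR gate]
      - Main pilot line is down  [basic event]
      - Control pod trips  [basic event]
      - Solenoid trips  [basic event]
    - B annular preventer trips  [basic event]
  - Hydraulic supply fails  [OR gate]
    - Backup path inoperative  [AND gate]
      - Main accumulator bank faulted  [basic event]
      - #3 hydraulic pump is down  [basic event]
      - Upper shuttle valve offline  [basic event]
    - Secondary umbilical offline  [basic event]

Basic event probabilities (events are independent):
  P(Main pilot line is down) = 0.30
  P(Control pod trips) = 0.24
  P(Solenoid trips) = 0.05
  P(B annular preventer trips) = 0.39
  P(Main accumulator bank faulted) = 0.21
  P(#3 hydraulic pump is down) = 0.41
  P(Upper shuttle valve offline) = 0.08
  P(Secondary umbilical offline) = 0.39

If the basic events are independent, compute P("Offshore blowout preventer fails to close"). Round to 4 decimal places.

0.5111

P(Annular stack lost) [OR] = 1 − (1−0.30) × (1−0.24) × (1−0.05) = 0.494600
P(Control pod lost) [AND] = 0.494600 × 0.39 = 0.192894
P(Backup path inoperative) [AND] = 0.21 × 0.41 × 0.08 = 0.006888
P(Hydraulic supply fails) [OR] = 1 − (1−0.006888) × (1−0.39) = 0.394202
P(Offshore blowout preventer fails to close) [OR] = 1 − (1−0.192894) × (1−0.394202) = 0.511057
Rounded to 4 decimal places: P(Offshore blowout preventer fails to close) ≈ 0.5111.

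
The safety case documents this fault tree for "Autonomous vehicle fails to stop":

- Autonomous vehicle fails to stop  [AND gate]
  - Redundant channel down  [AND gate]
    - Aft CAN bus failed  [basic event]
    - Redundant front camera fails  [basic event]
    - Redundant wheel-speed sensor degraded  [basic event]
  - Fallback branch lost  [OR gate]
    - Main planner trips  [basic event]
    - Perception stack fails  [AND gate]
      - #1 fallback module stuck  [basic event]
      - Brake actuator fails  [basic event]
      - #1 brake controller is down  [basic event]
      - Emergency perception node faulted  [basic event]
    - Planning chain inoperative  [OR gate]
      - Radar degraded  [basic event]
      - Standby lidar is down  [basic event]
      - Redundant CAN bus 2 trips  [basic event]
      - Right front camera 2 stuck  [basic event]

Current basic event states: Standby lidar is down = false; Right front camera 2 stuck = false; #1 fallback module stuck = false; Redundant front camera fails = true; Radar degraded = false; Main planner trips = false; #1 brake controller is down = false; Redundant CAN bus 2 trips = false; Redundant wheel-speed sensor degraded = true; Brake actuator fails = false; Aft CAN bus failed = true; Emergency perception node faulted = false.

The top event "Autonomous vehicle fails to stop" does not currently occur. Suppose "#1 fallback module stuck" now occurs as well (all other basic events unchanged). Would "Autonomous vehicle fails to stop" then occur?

No

Counterfactual: set "#1 fallback module stuck" to occurred.
Redundant channel down [AND]: Aft CAN bus failed=occurs, Redundant front camera fails=occurs, Redundant wheel-speed sensor degraded=occurs → all inputs occur → occurs.
Perception stack fails [AND]: #1 fallback module stuck=occurs, Brake actuator fails=not, #1 brake controller is down=not, Emergency perception node faulted=not → not all inputs occur → does not occur.
Planning chain inoperative [OR]: Radar degraded=not, Standby lidar is down=not, Redundant CAN bus 2 trips=not, Right front camera 2 stuck=not → no input occurs → does not occur.
Fallback branch lost [OR]: Main planner trips=not, Perception stack fails=not, Planning chain inoperative=not → no input occurs → does not occur.
Autonomous vehicle fails to stop [AND]: Redundant channel down=occurs, Fallback branch lost=not → not all inputs occur → does not occur.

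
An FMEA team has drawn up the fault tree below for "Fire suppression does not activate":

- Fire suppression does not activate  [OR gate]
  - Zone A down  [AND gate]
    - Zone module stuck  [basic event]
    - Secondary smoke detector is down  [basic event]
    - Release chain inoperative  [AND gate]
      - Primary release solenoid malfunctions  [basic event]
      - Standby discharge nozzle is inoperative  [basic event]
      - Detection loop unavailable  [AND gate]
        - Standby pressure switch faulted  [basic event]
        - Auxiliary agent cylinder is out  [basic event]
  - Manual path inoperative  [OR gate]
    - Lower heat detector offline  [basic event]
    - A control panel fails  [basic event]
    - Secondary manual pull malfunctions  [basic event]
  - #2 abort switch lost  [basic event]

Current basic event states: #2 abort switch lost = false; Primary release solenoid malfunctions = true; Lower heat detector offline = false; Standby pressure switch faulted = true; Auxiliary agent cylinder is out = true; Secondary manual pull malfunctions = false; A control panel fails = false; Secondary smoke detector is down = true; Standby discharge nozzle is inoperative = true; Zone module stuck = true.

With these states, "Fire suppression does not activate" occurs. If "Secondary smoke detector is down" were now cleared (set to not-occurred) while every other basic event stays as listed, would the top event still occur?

Counterfactual: set "Secondary smoke detector is down" to not occurred.
Detection loop unavailable [AND]: Standby pressure switch faulted=occurs, Auxiliary agent cylinder is out=occurs → all inputs occur → occurs.
Release chain inoperative [AND]: Primary release solenoid malfunctions=occurs, Standby discharge nozzle is inoperative=occurs, Detection loop unavailable=occurs → all inputs occur → occurs.
Zone A down [AND]: Zone module stuck=occurs, Secondary smoke detector is down=not, Release chain inoperative=occurs → not all inputs occur → does not occur.
Manual path inoperative [OR]: Lower heat detector offline=not, A control panel fails=not, Secondary manual pull malfunctions=not → no input occurs → does not occur.
Fire suppression does not activate [OR]: Zone A down=not, Manual path inoperative=not, #2 abort switch lost=not → no input occurs → does not occur.

No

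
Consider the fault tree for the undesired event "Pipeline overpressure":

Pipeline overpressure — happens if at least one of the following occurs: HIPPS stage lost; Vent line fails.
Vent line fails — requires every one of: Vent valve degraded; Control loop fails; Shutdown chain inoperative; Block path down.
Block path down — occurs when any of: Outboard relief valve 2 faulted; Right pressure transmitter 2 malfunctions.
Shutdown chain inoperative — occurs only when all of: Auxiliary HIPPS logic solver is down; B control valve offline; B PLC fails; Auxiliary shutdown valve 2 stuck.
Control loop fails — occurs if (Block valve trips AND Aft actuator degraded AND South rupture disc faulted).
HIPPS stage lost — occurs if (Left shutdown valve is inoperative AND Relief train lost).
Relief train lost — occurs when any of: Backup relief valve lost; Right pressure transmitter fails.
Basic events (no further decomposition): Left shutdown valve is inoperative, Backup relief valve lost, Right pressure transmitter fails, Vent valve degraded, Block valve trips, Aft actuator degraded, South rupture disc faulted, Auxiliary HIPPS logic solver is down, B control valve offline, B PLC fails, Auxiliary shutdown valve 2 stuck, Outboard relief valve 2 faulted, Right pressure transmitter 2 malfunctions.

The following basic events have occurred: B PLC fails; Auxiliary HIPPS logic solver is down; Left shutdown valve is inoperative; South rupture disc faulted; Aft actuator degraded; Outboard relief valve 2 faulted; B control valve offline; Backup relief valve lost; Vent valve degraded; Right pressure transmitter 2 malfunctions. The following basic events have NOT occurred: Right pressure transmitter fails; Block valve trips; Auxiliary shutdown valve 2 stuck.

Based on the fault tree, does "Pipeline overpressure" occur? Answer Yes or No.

Relief train lost [OR]: Backup relief valve lost=occurs, Right pressure transmitter fails=not → at least one input occurs → occurs.
HIPPS stage lost [AND]: Left shutdown valve is inoperative=occurs, Relief train lost=occurs → all inputs occur → occurs.
Control loop fails [AND]: Block valve trips=not, Aft actuator degraded=occurs, South rupture disc faulted=occurs → not all inputs occur → does not occur.
Shutdown chain inoperative [AND]: Auxiliary HIPPS logic solver is down=occurs, B control valve offline=occurs, B PLC fails=occurs, Auxiliary shutdown valve 2 stuck=not → not all inputs occur → does not occur.
Block path down [OR]: Outboard relief valve 2 faulted=occurs, Right pressure transmitter 2 malfunctions=occurs → at least one input occurs → occurs.
Vent line fails [AND]: Vent valve degraded=occurs, Control loop fails=not, Shutdown chain inoperative=not, Block path down=occurs → not all inputs occur → does not occur.
Pipeline overpressure [OR]: HIPPS stage lost=occurs, Vent line fails=not → at least one input occurs → occurs.

Yes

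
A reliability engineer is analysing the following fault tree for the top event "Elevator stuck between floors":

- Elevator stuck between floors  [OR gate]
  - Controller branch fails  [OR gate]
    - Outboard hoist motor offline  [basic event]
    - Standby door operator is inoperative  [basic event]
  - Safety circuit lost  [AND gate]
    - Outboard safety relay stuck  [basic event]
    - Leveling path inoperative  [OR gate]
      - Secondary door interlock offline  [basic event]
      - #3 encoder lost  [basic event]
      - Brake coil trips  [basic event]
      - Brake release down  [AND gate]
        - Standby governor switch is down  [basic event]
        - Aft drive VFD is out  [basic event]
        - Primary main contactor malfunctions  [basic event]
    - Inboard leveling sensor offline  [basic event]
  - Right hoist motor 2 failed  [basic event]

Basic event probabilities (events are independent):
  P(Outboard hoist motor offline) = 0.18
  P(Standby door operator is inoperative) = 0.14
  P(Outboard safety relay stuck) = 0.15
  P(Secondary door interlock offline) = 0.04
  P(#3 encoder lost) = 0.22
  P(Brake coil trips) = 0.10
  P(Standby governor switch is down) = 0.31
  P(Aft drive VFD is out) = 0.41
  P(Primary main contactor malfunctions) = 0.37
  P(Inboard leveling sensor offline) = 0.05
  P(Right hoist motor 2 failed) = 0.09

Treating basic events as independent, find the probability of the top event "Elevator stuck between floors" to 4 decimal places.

P(Controller branch fails) [OR] = 1 − (1−0.18) × (1−0.14) = 0.294800
P(Brake release down) [AND] = 0.31 × 0.41 × 0.37 = 0.047027
P(Leveling path inoperative) [OR] = 1 − (1−0.04) × (1−0.22) × (1−0.10) × (1−0.047027) = 0.357772
P(Safety circuit lost) [AND] = 0.15 × 0.357772 × 0.05 = 0.002683
P(Elevator stuck between floors) [OR] = 1 − (1−0.294800) × (1−0.002683) × (1−0.09) = 0.359990
Rounded to 4 decimal places: P(Elevator stuck between floors) ≈ 0.3600.

0.3600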